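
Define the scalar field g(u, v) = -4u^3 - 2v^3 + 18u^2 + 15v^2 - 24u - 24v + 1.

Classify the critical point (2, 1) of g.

saddle point

The mixed partial ∂²g/∂u∂v is 0, so the Hessian at any point is diag(g_uu, g_vv) = diag(12(-2u + 3), 6(-2v + 5)).
At (2, 1): H = diag(-12, 18).
The eigenvalues have opposite signs, so H is indefinite: a saddle point.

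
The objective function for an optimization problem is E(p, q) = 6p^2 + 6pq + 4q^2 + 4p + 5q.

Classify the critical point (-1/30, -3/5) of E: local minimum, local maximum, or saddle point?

The Hessian of E is constant: H = [[12, 6], [6, 8]].
det(H) = 12·8 − 6² = 60.
det(H) > 0 and tr(H) = 20 > 0, so H is positive definite and the point is a local minimum.

local minimum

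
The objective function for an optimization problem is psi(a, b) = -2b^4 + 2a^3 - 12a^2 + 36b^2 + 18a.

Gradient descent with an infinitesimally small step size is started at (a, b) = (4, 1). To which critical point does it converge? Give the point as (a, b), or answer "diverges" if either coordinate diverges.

psi is separable, so gradient descent decouples: a follows -∂psi/∂a, b follows -∂psi/∂b.
∂psi/∂a = 6(a - 3)(a - 1); at a=4 this is 18, so a decreases.
∂psi/∂b = -8b(b - 3)(b + 3); at b=1 this is 64, so b decreases.
a converges to its nearest critical value 3 (a local min of the a-part); b converges to 0. The iterate converges to (3, 0).

(3, 0)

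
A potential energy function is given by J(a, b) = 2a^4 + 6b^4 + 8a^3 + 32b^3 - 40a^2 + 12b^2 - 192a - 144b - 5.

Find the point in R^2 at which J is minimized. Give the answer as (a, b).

J(a,b) separates as P(a) + Q(b) − 5, so its minimum is min P + min Q − 5.
P'(a) = 8(a - 3)(a + 2)(a + 4) vanishes at a ∈ {-4, -2, 3}; Q'(b) = 24(b - 1)(b + 2)(b + 3) vanishes at b ∈ {-3, -2, 1}.
Local minima of P (where P''>0): P(-4)=128, P(3)=-558. Local minima of Q: Q(-3)=162, Q(1)=-94.
So the global minimum of J is P(3) + Q(1) − 5 = -558 − 94 − 5 = -657, attained at (3, 1).

(3, 1)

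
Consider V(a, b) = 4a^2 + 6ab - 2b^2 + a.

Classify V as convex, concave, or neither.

neither

V is quadratic, so its Hessian is the constant matrix H = [[8, 6], [6, -4]].
det(H) = -68, tr(H) = 4.
det(H) < 0, so H is indefinite: neither convex nor concave.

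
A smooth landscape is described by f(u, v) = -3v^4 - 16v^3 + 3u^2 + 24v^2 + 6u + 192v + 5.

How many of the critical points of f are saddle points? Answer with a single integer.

f separates as a function of u plus a function of v, so ∇f=0 decouples.
∂f/∂u = 6(u + 1) = 0 at u ∈ {-1}; ∂f/∂v = -12(v - 2)(v + 2)(v + 4) = 0 at v ∈ {-4, -2, 2}.
The Hessian is diagonal: diag(f_uu, f_vv). Second derivatives: f_uu(-1)=6; f_vv(-4)=-144, f_vv(-2)=96, f_vv(2)=-288.
Saddle points occur where the two diagonal entries have opposite signs: (-1, -4), (-1, 2). Count: 2.

2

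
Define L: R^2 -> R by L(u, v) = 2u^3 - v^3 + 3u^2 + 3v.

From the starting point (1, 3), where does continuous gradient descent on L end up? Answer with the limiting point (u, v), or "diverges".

diverges

L is separable, so gradient descent decouples: u follows -∂L/∂u, v follows -∂L/∂v.
∂L/∂u = 6u(u + 1); at u=1 this is 12, so u decreases.
∂L/∂v = -3(v - 1)(v + 1); at v=3 this is -24, so v increases.
The v-coordinate has no critical point in that direction and runs off to infinity.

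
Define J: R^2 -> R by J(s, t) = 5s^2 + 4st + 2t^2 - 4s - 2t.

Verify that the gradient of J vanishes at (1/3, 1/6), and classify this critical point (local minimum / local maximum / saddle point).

∇J = (10s + 4t - 4, 4s + 4t - 2); substituting (1/3, 1/6) gives ∇J = (0, 0), so (1/3, 1/6) is indeed a critical point.
The Hessian of J is constant: H = [[10, 4], [4, 4]].
det(H) = 10·4 − 4² = 24.
det(H) > 0 and tr(H) = 14 > 0, so H is positive definite and the point is a local minimum.

local minimum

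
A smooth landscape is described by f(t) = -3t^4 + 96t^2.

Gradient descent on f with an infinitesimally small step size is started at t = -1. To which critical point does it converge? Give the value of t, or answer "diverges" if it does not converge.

0

f'(t) = -12t(t - 4)(t + 4), so f'(-1) = -180.
Gradient descent moves in the -f' direction, i.e. t is increasing.
The nearest critical point in that direction is t = 0, where f'' = 192 > 0 (a local minimum). The iterate converges there.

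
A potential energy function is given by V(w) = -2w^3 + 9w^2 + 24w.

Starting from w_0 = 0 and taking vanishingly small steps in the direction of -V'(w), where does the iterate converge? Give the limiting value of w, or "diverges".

V'(w) = -6(w - 4)(w + 1), so V'(0) = 24.
Gradient descent moves in the -V' direction, i.e. w is decreasing.
The nearest critical point in that direction is w = -1, where V'' = 30 > 0 (a local minimum). The iterate converges there.

-1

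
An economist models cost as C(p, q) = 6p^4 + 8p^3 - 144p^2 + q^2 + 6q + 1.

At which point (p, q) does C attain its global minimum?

C(p,q) separates as A(p) + B(q) + 1, so its minimum is min A + min B + 1.
A'(p) = 24p(p - 3)(p + 4) vanishes at p ∈ {-4, 0, 3}; B'(q) = 2q + 6 vanishes at q ∈ {-3}.
Local minima of A (where A''>0): A(-4)=-1280, A(3)=-594. Local minima of B: B(-3)=-9.
So the global minimum of C is A(-4) + B(-3) + 1 = -1280 − 9 + 1 = -1288, attained at (-4, -3).

(-4, -3)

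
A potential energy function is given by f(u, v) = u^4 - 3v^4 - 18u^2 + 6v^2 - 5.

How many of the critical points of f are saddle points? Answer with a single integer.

5

f separates as a function of u plus a function of v, so ∇f=0 decouples.
∂f/∂u = 4u(u - 3)(u + 3) = 0 at u ∈ {-3, 0, 3}; ∂f/∂v = -12v(v - 1)(v + 1) = 0 at v ∈ {-1, 0, 1}.
The Hessian is diagonal: diag(f_uu, f_vv). Second derivatives: f_uu(-3)=72, f_uu(0)=-36, f_uu(3)=72; f_vv(-1)=-24, f_vv(0)=12, f_vv(1)=-24.
Saddle points occur where the two diagonal entries have opposite signs: (-3, -1), (-3, 1), (0, 0), (3, -1), (3, 1). Count: 5.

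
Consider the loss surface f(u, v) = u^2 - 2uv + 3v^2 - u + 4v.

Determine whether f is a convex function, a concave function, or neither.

convex

f is quadratic, so its Hessian is the constant matrix H = [[2, -2], [-2, 6]].
det(H) = 8, tr(H) = 8.
det(H) > 0 and tr(H) > 0, so H is positive definite everywhere: convex.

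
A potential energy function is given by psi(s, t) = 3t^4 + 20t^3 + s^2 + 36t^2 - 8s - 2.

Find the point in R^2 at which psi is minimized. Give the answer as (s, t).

psi(s,t) separates as P(s) + Q(t) − 2, so its minimum is min P + min Q − 2.
P'(s) = 2s - 8 vanishes at s ∈ {4}; Q'(t) = 12t(t + 2)(t + 3) vanishes at t ∈ {-3, -2, 0}.
Local minima of P (where P''>0): P(4)=-16. Local minima of Q: Q(-3)=27, Q(0)=0.
So the global minimum of psi is P(4) + Q(0) − 2 = -16 + 0 − 2 = -18, attained at (4, 0).

(4, 0)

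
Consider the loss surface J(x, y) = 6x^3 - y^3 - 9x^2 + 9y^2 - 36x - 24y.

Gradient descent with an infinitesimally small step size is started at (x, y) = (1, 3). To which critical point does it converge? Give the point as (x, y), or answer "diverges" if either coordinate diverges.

(2, 2)

J is separable, so gradient descent decouples: x follows -∂J/∂x, y follows -∂J/∂y.
∂J/∂x = 18(x - 2)(x + 1); at x=1 this is -36, so x increases.
∂J/∂y = -3(y - 4)(y - 2); at y=3 this is 3, so y decreases.
x converges to its nearest critical value 2 (a local min of the x-part); y converges to 2. The iterate converges to (2, 2).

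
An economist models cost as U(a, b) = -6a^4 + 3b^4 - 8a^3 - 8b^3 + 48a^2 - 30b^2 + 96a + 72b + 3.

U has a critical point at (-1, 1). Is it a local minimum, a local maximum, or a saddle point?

saddle point

The mixed partial ∂²U/∂a∂b is 0, so the Hessian at any point is diag(U_aa, U_bb) = diag(24(-3a^2 - 2a + 4), 12(3b^2 - 4b - 5)).
At (-1, 1): H = diag(72, -72).
The eigenvalues have opposite signs, so H is indefinite: a saddle point.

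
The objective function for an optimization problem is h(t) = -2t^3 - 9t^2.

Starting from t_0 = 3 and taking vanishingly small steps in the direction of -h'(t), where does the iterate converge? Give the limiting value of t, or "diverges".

diverges

h'(t) = -6t(t + 3), so h'(3) = -108.
Gradient descent moves in the -h' direction, i.e. t is increasing.
There is no critical point above t=3, and h' keeps the same sign, so the iterate runs off to +∞.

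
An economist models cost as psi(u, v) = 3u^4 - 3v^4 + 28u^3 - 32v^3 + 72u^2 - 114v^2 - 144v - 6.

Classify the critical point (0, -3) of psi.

local minimum

The mixed partial ∂²psi/∂u∂v is 0, so the Hessian at any point is diag(psi_uu, psi_vv) = diag(12(3u^2 + 14u + 12), -12(3v^2 + 16v + 19)).
At (0, -3): H = diag(144, 24).
Both eigenvalues are positive, so H is positive definite: a local minimum.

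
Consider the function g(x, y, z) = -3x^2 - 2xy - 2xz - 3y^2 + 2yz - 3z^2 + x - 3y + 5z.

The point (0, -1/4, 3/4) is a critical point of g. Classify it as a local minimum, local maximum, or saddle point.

The Hessian is constant: H = [[-6, -2, -2], [-2, -6, 2], [-2, 2, -6]].
Leading principal minors: Δ₁ = -6, Δ₂ = 32, Δ₃ = -128.
The minors alternate sign starting negative (−, +, −), so H is negative definite: a local maximum.

local maximum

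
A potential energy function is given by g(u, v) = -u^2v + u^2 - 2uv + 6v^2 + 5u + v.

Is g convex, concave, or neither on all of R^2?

The term -u^2v is cubic, so the Hessian is not constant.
∂²g/∂u² = -2v + 2, which takes both signs as v varies (negative for sufficiently large v). A diagonal entry of the Hessian changing sign means the Hessian is neither positive- nor negative-semidefinite on all of R^2.

neither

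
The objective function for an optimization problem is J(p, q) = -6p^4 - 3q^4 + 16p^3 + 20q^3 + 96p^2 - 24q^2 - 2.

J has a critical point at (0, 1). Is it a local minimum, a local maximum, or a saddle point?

The mixed partial ∂²J/∂p∂q is 0, so the Hessian at any point is diag(J_pp, J_qq) = diag(24(-3p^2 + 4p + 8), 12(-3q^2 + 10q - 4)).
At (0, 1): H = diag(192, 36).
Both eigenvalues are positive, so H is positive definite: a local minimum.

local minimum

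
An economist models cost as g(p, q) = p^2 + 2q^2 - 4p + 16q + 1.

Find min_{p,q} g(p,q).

g(p,q) separates as A(p) + B(q) + 1, so its minimum is min A + min B + 1.
A'(p) = 2p - 4 vanishes at p ∈ {2}; B'(q) = 4q + 16 vanishes at q ∈ {-4}.
Local minima of A (where A''>0): A(2)=-4. Local minima of B: B(-4)=-32.
So the global minimum of g is A(2) + B(-4) + 1 = -4 − 32 + 1 = -35, attained at (2, -4).

-35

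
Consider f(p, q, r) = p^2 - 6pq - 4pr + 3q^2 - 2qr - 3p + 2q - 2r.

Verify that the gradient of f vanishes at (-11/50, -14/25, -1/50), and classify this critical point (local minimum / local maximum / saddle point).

saddle point

∇f = (2p - 6q - 4r - 3, -6p + 6q - 2r + 2, -4p - 2q - 2); substituting (-11/50, -14/25, -1/50) gives ∇f = (0, 0, 0), so (-11/50, -14/25, -1/50) is indeed a critical point.
The Hessian is constant: H = [[2, -6, -4], [-6, 6, -2], [-4, -2, 0]].
Leading principal minors: Δ₁ = 2, Δ₂ = -24, Δ₃ = -200.
The minors fit neither the all-positive nor the alternating-sign pattern, so H is indefinite: a saddle point.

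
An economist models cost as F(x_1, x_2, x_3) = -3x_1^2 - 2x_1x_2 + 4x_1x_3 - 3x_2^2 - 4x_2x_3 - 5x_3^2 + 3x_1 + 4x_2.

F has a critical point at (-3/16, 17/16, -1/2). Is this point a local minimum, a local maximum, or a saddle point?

local maximum

The Hessian is constant: H = [[-6, -2, 4], [-2, -6, -4], [4, -4, -10]].
Leading principal minors: Δ₁ = -6, Δ₂ = 32, Δ₃ = -64.
The minors alternate sign starting negative (−, +, −), so H is negative definite: a local maximum.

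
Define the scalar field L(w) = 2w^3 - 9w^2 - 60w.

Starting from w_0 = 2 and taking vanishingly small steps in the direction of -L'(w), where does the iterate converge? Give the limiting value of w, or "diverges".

5

L'(w) = 6(w - 5)(w + 2), so L'(2) = -72.
Gradient descent moves in the -L' direction, i.e. w is increasing.
The nearest critical point in that direction is w = 5, where L'' = 42 > 0 (a local minimum). The iterate converges there.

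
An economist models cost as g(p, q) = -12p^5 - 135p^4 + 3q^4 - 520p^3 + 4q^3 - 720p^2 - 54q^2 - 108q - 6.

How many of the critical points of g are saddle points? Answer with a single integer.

g separates as a function of p plus a function of q, so ∇g=0 decouples.
∂g/∂p = -60p(p + 2)(p + 3)(p + 4) = 0 at p ∈ {-4, -3, -2, 0}; ∂g/∂q = 12(q - 3)(q + 1)(q + 3) = 0 at q ∈ {-3, -1, 3}.
The Hessian is diagonal: diag(g_pp, g_qq). Second derivatives: g_pp(-4)=480, g_pp(-3)=-180, g_pp(-2)=240, g_pp(0)=-1440; g_qq(-3)=144, g_qq(-1)=-96, g_qq(3)=288.
Saddle points occur where the two diagonal entries have opposite signs: (-4, -1), (-3, -3), (-3, 3), (-2, -1), (0, -3), (0, 3). Count: 6.

6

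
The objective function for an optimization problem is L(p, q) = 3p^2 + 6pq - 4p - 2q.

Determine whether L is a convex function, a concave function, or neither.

L is quadratic, so its Hessian is the constant matrix H = [[6, 6], [6, 0]].
det(H) = -36, tr(H) = 6.
det(H) < 0, so H is indefinite: neither convex nor concave.

neither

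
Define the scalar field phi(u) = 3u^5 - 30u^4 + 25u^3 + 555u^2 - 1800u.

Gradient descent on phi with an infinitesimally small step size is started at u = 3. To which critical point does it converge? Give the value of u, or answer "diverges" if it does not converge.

2

phi'(u) = 15(u - 5)(u - 4)(u - 2)(u + 3), so phi'(3) = 180.
Gradient descent moves in the -phi' direction, i.e. u is decreasing.
The nearest critical point in that direction is u = 2, where phi'' = 450 > 0 (a local minimum). The iterate converges there.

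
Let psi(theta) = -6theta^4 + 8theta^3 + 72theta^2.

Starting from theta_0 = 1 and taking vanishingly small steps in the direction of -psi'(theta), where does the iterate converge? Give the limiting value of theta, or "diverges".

psi'(theta) = -24theta(theta - 3)(theta + 2), so psi'(1) = 144.
Gradient descent moves in the -psi' direction, i.e. theta is decreasing.
The nearest critical point in that direction is theta = 0, where psi'' = 144 > 0 (a local minimum). The iterate converges there.

0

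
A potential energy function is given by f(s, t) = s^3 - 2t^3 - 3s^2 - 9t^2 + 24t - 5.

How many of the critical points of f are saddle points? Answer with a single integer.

2

f separates as a function of s plus a function of t, so ∇f=0 decouples.
∂f/∂s = 3s(s - 2) = 0 at s ∈ {0, 2}; ∂f/∂t = -6(t - 1)(t + 4) = 0 at t ∈ {-4, 1}.
The Hessian is diagonal: diag(f_ss, f_tt). Second derivatives: f_ss(0)=-6, f_ss(2)=6; f_tt(-4)=30, f_tt(1)=-30.
Saddle points occur where the two diagonal entries have opposite signs: (0, -4), (2, 1). Count: 2.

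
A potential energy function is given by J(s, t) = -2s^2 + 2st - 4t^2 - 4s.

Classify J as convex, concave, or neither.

concave

J is quadratic, so its Hessian is the constant matrix H = [[-4, 2], [2, -8]].
det(H) = 28, tr(H) = -12.
det(H) > 0 and tr(H) < 0, so H is negative definite everywhere: concave.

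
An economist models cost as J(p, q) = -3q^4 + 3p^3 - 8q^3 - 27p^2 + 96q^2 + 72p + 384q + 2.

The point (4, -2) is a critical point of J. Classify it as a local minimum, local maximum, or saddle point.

local minimum

The mixed partial ∂²J/∂p∂q is 0, so the Hessian at any point is diag(J_pp, J_qq) = diag(18(p - 3), 12(-3q^2 - 4q + 16)).
At (4, -2): H = diag(18, 144).
Both eigenvalues are positive, so H is positive definite: a local minimum.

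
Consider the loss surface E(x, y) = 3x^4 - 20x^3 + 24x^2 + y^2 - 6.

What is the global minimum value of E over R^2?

E(x,y) separates as P(x) + Q(y) − 6, so its minimum is min P + min Q − 6.
P'(x) = 12x(x - 4)(x - 1) vanishes at x ∈ {0, 1, 4}; Q'(y) = 2y vanishes at y ∈ {0}.
Local minima of P (where P''>0): P(0)=0, P(4)=-128. Local minima of Q: Q(0)=0.
So the global minimum of E is P(4) + Q(0) − 6 = -128 + 0 − 6 = -134, attained at (4, 0).

-134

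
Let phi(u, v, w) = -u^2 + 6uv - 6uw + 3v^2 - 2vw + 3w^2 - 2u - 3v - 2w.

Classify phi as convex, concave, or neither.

neither

phi is quadratic, so its Hessian is the constant matrix H = [[-2, 6, -6], [6, 6, -2], [-6, -2, 6]].
Leading principal minors: -2, -48, -352.
Neither pattern holds ⇒ H is indefinite ⇒ neither convex nor concave.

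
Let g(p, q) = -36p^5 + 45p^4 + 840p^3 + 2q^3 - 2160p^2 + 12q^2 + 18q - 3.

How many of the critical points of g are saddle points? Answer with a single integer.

g separates as a function of p plus a function of q, so ∇g=0 decouples.
∂g/∂p = -180p(p - 3)(p - 2)(p + 4) = 0 at p ∈ {-4, 0, 2, 3}; ∂g/∂q = 6(q + 1)(q + 3) = 0 at q ∈ {-3, -1}.
The Hessian is diagonal: diag(g_pp, g_qq). Second derivatives: g_pp(-4)=30240, g_pp(0)=-4320, g_pp(2)=2160, g_pp(3)=-3780; g_qq(-3)=-12, g_qq(-1)=12.
Saddle points occur where the two diagonal entries have opposite signs: (-4, -3), (0, -1), (2, -3), (3, -1). Count: 4.

4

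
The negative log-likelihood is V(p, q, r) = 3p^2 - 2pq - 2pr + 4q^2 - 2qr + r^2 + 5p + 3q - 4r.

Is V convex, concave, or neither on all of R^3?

convex

V is quadratic, so its Hessian is the constant matrix H = [[6, -2, -2], [-2, 8, -2], [-2, -2, 2]].
Leading principal minors: 6, 44, 16.
All positive ⇒ H ≻ 0 ⇒ convex.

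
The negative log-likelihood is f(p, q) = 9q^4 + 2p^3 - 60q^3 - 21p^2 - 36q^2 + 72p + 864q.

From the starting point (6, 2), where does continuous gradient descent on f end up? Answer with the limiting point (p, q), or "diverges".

(4, -2)

f is separable, so gradient descent decouples: p follows -∂f/∂p, q follows -∂f/∂q.
∂f/∂p = 6(p - 4)(p - 3); at p=6 this is 36, so p decreases.
∂f/∂q = 36(q - 4)(q - 3)(q + 2); at q=2 this is 288, so q decreases.
p converges to its nearest critical value 4 (a local min of the p-part); q converges to -2. The iterate converges to (4, -2).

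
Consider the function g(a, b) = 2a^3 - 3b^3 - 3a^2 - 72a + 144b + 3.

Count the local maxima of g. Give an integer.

g separates as a function of a plus a function of b, so ∇g=0 decouples.
∂g/∂a = 6(a - 4)(a + 3) = 0 at a ∈ {-3, 4}; ∂g/∂b = -9(b - 4)(b + 4) = 0 at b ∈ {-4, 4}.
The Hessian is diagonal: diag(g_aa, g_bb). Second derivatives: g_aa(-3)=-42, g_aa(4)=42; g_bb(-4)=72, g_bb(4)=-72.
Local maxima occur where both diagonal entries negative: (-3, 4). Count: 1.

1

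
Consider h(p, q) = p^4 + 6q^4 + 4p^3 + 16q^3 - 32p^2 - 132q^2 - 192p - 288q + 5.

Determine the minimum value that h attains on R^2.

h(p,q) separates as A(p) + B(q) + 5, so its minimum is min A + min B + 5.
A'(p) = 4(p - 4)(p + 3)(p + 4) vanishes at p ∈ {-4, -3, 4}; B'(q) = 24(q - 3)(q + 1)(q + 4) vanishes at q ∈ {-4, -1, 3}.
Local minima of A (where A''>0): A(-4)=256, A(4)=-768. Local minima of B: B(-4)=-448, B(3)=-1134.
So the global minimum of h is A(4) + B(3) + 5 = -768 − 1134 + 5 = -1897, attained at (4, 3).

-1897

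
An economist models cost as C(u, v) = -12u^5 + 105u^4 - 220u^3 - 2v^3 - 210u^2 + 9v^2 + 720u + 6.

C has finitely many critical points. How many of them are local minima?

C separates as a function of u plus a function of v, so ∇C=0 decouples.
∂C/∂u = -60(u - 4)(u - 3)(u - 1)(u + 1) = 0 at u ∈ {-1, 1, 3, 4}; ∂C/∂v = -6v(v - 3) = 0 at v ∈ {0, 3}.
The Hessian is diagonal: diag(C_uu, C_vv). Second derivatives: C_uu(-1)=2400, C_uu(1)=-720, C_uu(3)=480, C_uu(4)=-900; C_vv(0)=18, C_vv(3)=-18.
Local minima occur where both diagonal entries positive: (-1, 0), (3, 0). Count: 2.

2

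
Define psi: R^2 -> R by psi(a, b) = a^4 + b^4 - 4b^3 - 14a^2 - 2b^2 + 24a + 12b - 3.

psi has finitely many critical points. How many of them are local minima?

4

psi separates as a function of a plus a function of b, so ∇psi=0 decouples.
∂psi/∂a = 4(a - 2)(a - 1)(a + 3) = 0 at a ∈ {-3, 1, 2}; ∂psi/∂b = 4(b - 3)(b - 1)(b + 1) = 0 at b ∈ {-1, 1, 3}.
The Hessian is diagonal: diag(psi_aa, psi_bb). Second derivatives: psi_aa(-3)=80, psi_aa(1)=-16, psi_aa(2)=20; psi_bb(-1)=32, psi_bb(1)=-16, psi_bb(3)=32.
Local minima occur where both diagonal entries positive: (-3, -1), (-3, 3), (2, -1), (2, 3). Count: 4.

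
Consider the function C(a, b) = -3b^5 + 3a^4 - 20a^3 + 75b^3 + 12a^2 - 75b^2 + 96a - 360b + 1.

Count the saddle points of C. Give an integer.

C separates as a function of a plus a function of b, so ∇C=0 decouples.
∂C/∂a = 12(a - 4)(a - 2)(a + 1) = 0 at a ∈ {-1, 2, 4}; ∂C/∂b = -15(b - 3)(b - 2)(b + 1)(b + 4) = 0 at b ∈ {-4, -1, 2, 3}.
The Hessian is diagonal: diag(C_aa, C_bb). Second derivatives: C_aa(-1)=180, C_aa(2)=-72, C_aa(4)=120; C_bb(-4)=1890, C_bb(-1)=-540, C_bb(2)=270, C_bb(3)=-420.
Saddle points occur where the two diagonal entries have opposite signs: (-1, -1), (-1, 3), (2, -4), (2, 2), (4, -1), (4, 3). Count: 6.

6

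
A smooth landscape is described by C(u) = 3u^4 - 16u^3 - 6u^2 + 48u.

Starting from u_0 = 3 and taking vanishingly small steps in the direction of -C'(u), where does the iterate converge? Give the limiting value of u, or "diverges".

C'(u) = 12(u - 4)(u - 1)(u + 1), so C'(3) = -96.
Gradient descent moves in the -C' direction, i.e. u is increasing.
The nearest critical point in that direction is u = 4, where C'' = 180 > 0 (a local minimum). The iterate converges there.

4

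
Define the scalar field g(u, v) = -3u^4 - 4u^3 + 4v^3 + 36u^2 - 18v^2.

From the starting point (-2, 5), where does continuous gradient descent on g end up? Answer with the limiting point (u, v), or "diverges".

g is separable, so gradient descent decouples: u follows -∂g/∂u, v follows -∂g/∂v.
∂g/∂u = -12u(u - 2)(u + 3); at u=-2 this is -96, so u increases.
∂g/∂v = 12v(v - 3); at v=5 this is 120, so v decreases.
u converges to its nearest critical value 0 (a local min of the u-part); v converges to 3. The iterate converges to (0, 3).

(0, 3)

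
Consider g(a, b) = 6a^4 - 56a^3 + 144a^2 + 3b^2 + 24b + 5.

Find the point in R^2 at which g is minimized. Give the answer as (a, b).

g(a,b) separates as P(a) + Q(b) + 5, so its minimum is min P + min Q + 5.
P'(a) = 24a(a - 4)(a - 3) vanishes at a ∈ {0, 3, 4}; Q'(b) = 6b + 24 vanishes at b ∈ {-4}.
Local minima of P (where P''>0): P(0)=0, P(4)=256. Local minima of Q: Q(-4)=-48.
So the global minimum of g is P(0) + Q(-4) + 5 = 0 − 48 + 5 = -43, attained at (0, -4).

(0, -4)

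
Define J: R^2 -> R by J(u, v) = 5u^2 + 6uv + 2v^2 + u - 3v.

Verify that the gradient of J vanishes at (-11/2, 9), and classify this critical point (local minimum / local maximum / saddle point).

∇J = (10u + 6v + 1, 6u + 4v - 3); substituting (-11/2, 9) gives ∇J = (0, 0), so (-11/2, 9) is indeed a critical point.
The Hessian of J is constant: H = [[10, 6], [6, 4]].
det(H) = 10·4 − 6² = 4.
det(H) > 0 and tr(H) = 14 > 0, so H is positive definite and the point is a local minimum.

local minimum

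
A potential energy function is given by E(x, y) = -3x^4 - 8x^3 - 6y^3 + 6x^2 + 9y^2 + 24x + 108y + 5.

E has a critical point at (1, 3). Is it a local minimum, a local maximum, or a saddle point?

local maximum

The mixed partial ∂²E/∂x∂y is 0, so the Hessian at any point is diag(E_xx, E_yy) = diag(12(-3x^2 - 4x + 1), 18(-2y + 1)).
At (1, 3): H = diag(-72, -90).
Both eigenvalues are negative, so H is negative definite: a local maximum.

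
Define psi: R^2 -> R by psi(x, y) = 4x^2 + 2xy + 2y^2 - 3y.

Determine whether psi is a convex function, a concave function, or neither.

convex

psi is quadratic, so its Hessian is the constant matrix H = [[8, 2], [2, 4]].
det(H) = 28, tr(H) = 12.
det(H) > 0 and tr(H) > 0, so H is positive definite everywhere: convex.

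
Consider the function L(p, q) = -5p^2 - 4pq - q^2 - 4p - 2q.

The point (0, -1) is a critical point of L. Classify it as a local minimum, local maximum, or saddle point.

local maximum

The Hessian of L is constant: H = [[-10, -4], [-4, -2]].
det(H) = (-10)·(-2) − (-4)² = 4.
det(H) > 0 and tr(H) = -12 < 0, so H is negative definite and the point is a local maximum.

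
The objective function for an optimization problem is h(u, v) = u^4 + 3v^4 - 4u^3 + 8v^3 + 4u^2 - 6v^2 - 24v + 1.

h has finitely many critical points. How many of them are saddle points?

4

h separates as a function of u plus a function of v, so ∇h=0 decouples.
∂h/∂u = 4u(u - 2)(u - 1) = 0 at u ∈ {0, 1, 2}; ∂h/∂v = 12(v - 1)(v + 1)(v + 2) = 0 at v ∈ {-2, -1, 1}.
The Hessian is diagonal: diag(h_uu, h_vv). Second derivatives: h_uu(0)=8, h_uu(1)=-4, h_uu(2)=8; h_vv(-2)=36, h_vv(-1)=-24, h_vv(1)=72.
Saddle points occur where the two diagonal entries have opposite signs: (0, -1), (1, -2), (1, 1), (2, -1). Count: 4.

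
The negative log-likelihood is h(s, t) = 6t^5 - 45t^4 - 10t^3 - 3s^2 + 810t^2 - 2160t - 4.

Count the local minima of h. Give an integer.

h separates as a function of s plus a function of t, so ∇h=0 decouples.
∂h/∂s = -6s = 0 at s ∈ {0}; ∂h/∂t = 30(t - 4)(t - 3)(t - 2)(t + 3) = 0 at t ∈ {-3, 2, 3, 4}.
The Hessian is diagonal: diag(h_ss, h_tt). Second derivatives: h_ss(0)=-6; h_tt(-3)=-6300, h_tt(2)=300, h_tt(3)=-180, h_tt(4)=420.
Local minima occur where both diagonal entries positive: none. Count: 0.

0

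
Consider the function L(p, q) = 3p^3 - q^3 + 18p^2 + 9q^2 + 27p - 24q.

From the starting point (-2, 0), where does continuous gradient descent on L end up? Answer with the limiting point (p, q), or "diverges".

L is separable, so gradient descent decouples: p follows -∂L/∂p, q follows -∂L/∂q.
∂L/∂p = 9(p + 1)(p + 3); at p=-2 this is -9, so p increases.
∂L/∂q = -3(q - 4)(q - 2); at q=0 this is -24, so q increases.
p converges to its nearest critical value -1 (a local min of the p-part); q converges to 2. The iterate converges to (-1, 2).

(-1, 2)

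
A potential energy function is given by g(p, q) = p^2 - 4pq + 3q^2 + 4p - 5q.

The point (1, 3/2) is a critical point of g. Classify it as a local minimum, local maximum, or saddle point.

saddle point

The Hessian of g is constant: H = [[2, -4], [-4, 6]].
det(H) = 2·6 − (-4)² = -4.
Since det(H) < 0, H is indefinite and the critical point is a saddle point.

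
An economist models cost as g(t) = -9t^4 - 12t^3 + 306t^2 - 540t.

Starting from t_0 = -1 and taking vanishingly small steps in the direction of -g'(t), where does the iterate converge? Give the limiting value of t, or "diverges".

g'(t) = -36(t - 3)(t - 1)(t + 5), so g'(-1) = -1152.
Gradient descent moves in the -g' direction, i.e. t is increasing.
The nearest critical point in that direction is t = 1, where g'' = 432 > 0 (a local minimum). The iterate converges there.

1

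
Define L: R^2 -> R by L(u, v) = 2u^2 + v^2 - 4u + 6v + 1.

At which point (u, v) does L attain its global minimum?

L(u,v) separates as P(u) + Q(v) + 1, so its minimum is min P + min Q + 1.
P'(u) = 4u - 4 vanishes at u ∈ {1}; Q'(v) = 2v + 6 vanishes at v ∈ {-3}.
Local minima of P (where P''>0): P(1)=-2. Local minima of Q: Q(-3)=-9.
So the global minimum of L is P(1) + Q(-3) + 1 = -2 − 9 + 1 = -10, attained at (1, -3).

(1, -3)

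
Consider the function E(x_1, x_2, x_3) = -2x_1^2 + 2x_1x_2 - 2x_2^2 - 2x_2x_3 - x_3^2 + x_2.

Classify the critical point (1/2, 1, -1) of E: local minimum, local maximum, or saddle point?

local maximum

The Hessian is constant: H = [[-4, 2, 0], [2, -4, -2], [0, -2, -2]].
Leading principal minors: Δ₁ = -4, Δ₂ = 12, Δ₃ = -8.
The minors alternate sign starting negative (−, +, −), so H is negative definite: a local maximum.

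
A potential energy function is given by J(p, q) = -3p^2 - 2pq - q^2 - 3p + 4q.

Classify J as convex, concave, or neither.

J is quadratic, so its Hessian is the constant matrix H = [[-6, -2], [-2, -2]].
det(H) = 8, tr(H) = -8.
det(H) > 0 and tr(H) < 0, so H is negative definite everywhere: concave.

concave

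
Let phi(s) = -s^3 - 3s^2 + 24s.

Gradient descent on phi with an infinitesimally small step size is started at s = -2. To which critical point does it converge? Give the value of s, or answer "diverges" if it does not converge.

-4

phi'(s) = -3(s - 2)(s + 4), so phi'(-2) = 24.
Gradient descent moves in the -phi' direction, i.e. s is decreasing.
The nearest critical point in that direction is s = -4, where phi'' = 18 > 0 (a local minimum). The iterate converges there.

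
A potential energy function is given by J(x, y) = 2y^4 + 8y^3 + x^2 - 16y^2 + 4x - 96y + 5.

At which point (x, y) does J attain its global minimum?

(-2, 2)

J(x,y) separates as P(x) + Q(y) + 5, so its minimum is min P + min Q + 5.
P'(x) = 2x + 4 vanishes at x ∈ {-2}; Q'(y) = 8(y - 2)(y + 2)(y + 3) vanishes at y ∈ {-3, -2, 2}.
Local minima of P (where P''>0): P(-2)=-4. Local minima of Q: Q(-3)=90, Q(2)=-160.
So the global minimum of J is P(-2) + Q(2) + 5 = -4 − 160 + 5 = -159, attained at (-2, 2).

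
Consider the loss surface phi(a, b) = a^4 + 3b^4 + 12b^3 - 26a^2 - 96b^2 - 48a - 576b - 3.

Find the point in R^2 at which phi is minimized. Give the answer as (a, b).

(4, 4)

phi(a,b) separates as P(a) + Q(b) − 3, so its minimum is min P + min Q − 3.
P'(a) = 4(a - 4)(a + 1)(a + 3) vanishes at a ∈ {-3, -1, 4}; Q'(b) = 12(b - 4)(b + 3)(b + 4) vanishes at b ∈ {-4, -3, 4}.
Local minima of P (where P''>0): P(-3)=-9, P(4)=-352. Local minima of Q: Q(-4)=768, Q(4)=-2304.
So the global minimum of phi is P(4) + Q(4) − 3 = -352 − 2304 − 3 = -2659, attained at (4, 4).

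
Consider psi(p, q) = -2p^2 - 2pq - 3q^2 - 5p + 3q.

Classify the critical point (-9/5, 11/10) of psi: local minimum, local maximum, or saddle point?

local maximum

The Hessian of psi is constant: H = [[-4, -2], [-2, -6]].
det(H) = (-4)·(-6) − (-2)² = 20.
det(H) > 0 and tr(H) = -10 < 0, so H is negative definite and the point is a local maximum.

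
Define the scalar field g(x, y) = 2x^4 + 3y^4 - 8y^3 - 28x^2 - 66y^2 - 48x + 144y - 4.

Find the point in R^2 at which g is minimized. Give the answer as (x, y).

g(x,y) separates as P(x) + Q(y) − 4, so its minimum is min P + min Q − 4.
P'(x) = 8(x - 3)(x + 1)(x + 2) vanishes at x ∈ {-2, -1, 3}; Q'(y) = 12(y - 4)(y - 1)(y + 3) vanishes at y ∈ {-3, 1, 4}.
Local minima of P (where P''>0): P(-2)=16, P(3)=-234. Local minima of Q: Q(-3)=-567, Q(4)=-224.
So the global minimum of g is P(3) + Q(-3) − 4 = -234 − 567 − 4 = -805, attained at (3, -3).

(3, -3)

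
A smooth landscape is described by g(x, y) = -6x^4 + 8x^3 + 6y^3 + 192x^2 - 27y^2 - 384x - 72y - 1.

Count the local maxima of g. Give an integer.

2

g separates as a function of x plus a function of y, so ∇g=0 decouples.
∂g/∂x = -24(x - 4)(x - 1)(x + 4) = 0 at x ∈ {-4, 1, 4}; ∂g/∂y = 18(y - 4)(y + 1) = 0 at y ∈ {-1, 4}.
The Hessian is diagonal: diag(g_xx, g_yy). Second derivatives: g_xx(-4)=-960, g_xx(1)=360, g_xx(4)=-576; g_yy(-1)=-90, g_yy(4)=90.
Local maxima occur where both diagonal entries negative: (-4, -1), (4, -1). Count: 2.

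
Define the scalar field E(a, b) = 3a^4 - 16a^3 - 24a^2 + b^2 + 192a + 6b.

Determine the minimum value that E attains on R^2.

E(a,b) separates as P(a) + Q(b), so its minimum is min P + min Q.
P'(a) = 12(a - 4)(a - 2)(a + 2) vanishes at a ∈ {-2, 2, 4}; Q'(b) = 2b + 6 vanishes at b ∈ {-3}.
Local minima of P (where P''>0): P(-2)=-304, P(4)=128. Local minima of Q: Q(-3)=-9.
So the global minimum of E is P(-2) + Q(-3) = -304 − 9 = -313, attained at (-2, -3).

-313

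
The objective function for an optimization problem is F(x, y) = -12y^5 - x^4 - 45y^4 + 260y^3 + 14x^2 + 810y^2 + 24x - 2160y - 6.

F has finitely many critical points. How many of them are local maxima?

F separates as a function of x plus a function of y, so ∇F=0 decouples.
∂F/∂x = -4(x - 3)(x + 1)(x + 2) = 0 at x ∈ {-2, -1, 3}; ∂F/∂y = -60(y - 3)(y - 1)(y + 3)(y + 4) = 0 at y ∈ {-4, -3, 1, 3}.
The Hessian is diagonal: diag(F_xx, F_yy). Second derivatives: F_xx(-2)=-20, F_xx(-1)=16, F_xx(3)=-80; F_yy(-4)=2100, F_yy(-3)=-1440, F_yy(1)=2400, F_yy(3)=-5040.
Local maxima occur where both diagonal entries negative: (-2, -3), (-2, 3), (3, -3), (3, 3). Count: 4.

4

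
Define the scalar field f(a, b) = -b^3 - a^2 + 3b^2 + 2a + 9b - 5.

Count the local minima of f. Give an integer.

0

f separates as a function of a plus a function of b, so ∇f=0 decouples.
∂f/∂a = -2(a - 1) = 0 at a ∈ {1}; ∂f/∂b = -3(b - 3)(b + 1) = 0 at b ∈ {-1, 3}.
The Hessian is diagonal: diag(f_aa, f_bb). Second derivatives: f_aa(1)=-2; f_bb(-1)=12, f_bb(3)=-12.
Local minima occur where both diagonal entries positive: none. Count: 0.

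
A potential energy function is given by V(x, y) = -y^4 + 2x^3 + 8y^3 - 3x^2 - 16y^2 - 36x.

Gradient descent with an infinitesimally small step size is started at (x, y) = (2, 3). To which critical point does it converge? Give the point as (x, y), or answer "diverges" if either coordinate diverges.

V is separable, so gradient descent decouples: x follows -∂V/∂x, y follows -∂V/∂y.
∂V/∂x = 6(x - 3)(x + 2); at x=2 this is -24, so x increases.
∂V/∂y = -4y(y - 4)(y - 2); at y=3 this is 12, so y decreases.
x converges to its nearest critical value 3 (a local min of the x-part); y converges to 2. The iterate converges to (3, 2).

(3, 2)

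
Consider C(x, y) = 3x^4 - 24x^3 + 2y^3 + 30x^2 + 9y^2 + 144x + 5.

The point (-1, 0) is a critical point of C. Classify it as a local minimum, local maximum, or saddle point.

local minimum

The mixed partial ∂²C/∂x∂y is 0, so the Hessian at any point is diag(C_xx, C_yy) = diag(12(3x^2 - 12x + 5), 6(2y + 3)).
At (-1, 0): H = diag(240, 18).
Both eigenvalues are positive, so H is positive definite: a local minimum.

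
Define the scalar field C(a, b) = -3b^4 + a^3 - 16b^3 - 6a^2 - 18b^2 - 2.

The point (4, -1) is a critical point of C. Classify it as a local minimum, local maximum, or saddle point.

local minimum

The mixed partial ∂²C/∂a∂b is 0, so the Hessian at any point is diag(C_aa, C_bb) = diag(6(a - 2), -12(3b^2 + 8b + 3)).
At (4, -1): H = diag(12, 24).
Both eigenvalues are positive, so H is positive definite: a local minimum.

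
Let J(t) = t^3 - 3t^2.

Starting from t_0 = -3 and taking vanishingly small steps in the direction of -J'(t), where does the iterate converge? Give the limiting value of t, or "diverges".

diverges

J'(t) = 3t(t - 2), so J'(-3) = 45.
Gradient descent moves in the -J' direction, i.e. t is decreasing.
There is no critical point below t=-3, and J' keeps the same sign, so the iterate runs off to −∞.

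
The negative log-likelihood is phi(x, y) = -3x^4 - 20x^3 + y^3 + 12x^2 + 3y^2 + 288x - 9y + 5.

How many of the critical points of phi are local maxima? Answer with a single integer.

2

phi separates as a function of x plus a function of y, so ∇phi=0 decouples.
∂phi/∂x = -12(x - 2)(x + 3)(x + 4) = 0 at x ∈ {-4, -3, 2}; ∂phi/∂y = 3(y - 1)(y + 3) = 0 at y ∈ {-3, 1}.
The Hessian is diagonal: diag(phi_xx, phi_yy). Second derivatives: phi_xx(-4)=-72, phi_xx(-3)=60, phi_xx(2)=-360; phi_yy(-3)=-12, phi_yy(1)=12.
Local maxima occur where both diagonal entries negative: (-4, -3), (2, -3). Count: 2.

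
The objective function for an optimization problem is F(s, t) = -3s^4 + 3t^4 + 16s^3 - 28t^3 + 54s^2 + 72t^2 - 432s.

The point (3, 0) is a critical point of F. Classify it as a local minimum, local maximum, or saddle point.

local minimum

The mixed partial ∂²F/∂s∂t is 0, so the Hessian at any point is diag(F_ss, F_tt) = diag(12(-3s^2 + 8s + 9), 12(3t^2 - 14t + 12)).
At (3, 0): H = diag(72, 144).
Both eigenvalues are positive, so H is positive definite: a local minimum.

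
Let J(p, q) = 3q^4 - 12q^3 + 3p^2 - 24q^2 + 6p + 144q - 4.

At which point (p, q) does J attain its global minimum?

(-1, -2)

J(p,q) separates as A(p) + B(q) − 4, so its minimum is min A + min B − 4.
A'(p) = 6p + 6 vanishes at p ∈ {-1}; B'(q) = 12(q - 3)(q - 2)(q + 2) vanishes at q ∈ {-2, 2, 3}.
Local minima of A (where A''>0): A(-1)=-3. Local minima of B: B(-2)=-240, B(3)=135.
So the global minimum of J is A(-1) + B(-2) − 4 = -3 − 240 − 4 = -247, attained at (-1, -2).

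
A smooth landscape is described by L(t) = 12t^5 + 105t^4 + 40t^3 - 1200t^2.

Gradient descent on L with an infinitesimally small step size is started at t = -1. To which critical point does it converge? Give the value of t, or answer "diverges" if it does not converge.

L'(t) = 60t(t - 2)(t + 4)(t + 5), so L'(-1) = 2160.
Gradient descent moves in the -L' direction, i.e. t is decreasing.
The nearest critical point in that direction is t = -4, where L'' = 1440 > 0 (a local minimum). The iterate converges there.

-4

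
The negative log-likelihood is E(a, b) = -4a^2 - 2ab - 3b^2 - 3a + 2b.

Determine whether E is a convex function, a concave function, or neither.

concave

E is quadratic, so its Hessian is the constant matrix H = [[-8, -2], [-2, -6]].
det(H) = 44, tr(H) = -14.
det(H) > 0 and tr(H) < 0, so H is negative definite everywhere: concave.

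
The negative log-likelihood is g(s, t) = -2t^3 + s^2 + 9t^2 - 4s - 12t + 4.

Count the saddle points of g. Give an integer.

1

g separates as a function of s plus a function of t, so ∇g=0 decouples.
∂g/∂s = 2(s - 2) = 0 at s ∈ {2}; ∂g/∂t = -6(t - 2)(t - 1) = 0 at t ∈ {1, 2}.
The Hessian is diagonal: diag(g_ss, g_tt). Second derivatives: g_ss(2)=2; g_tt(1)=6, g_tt(2)=-6.
Saddle points occur where the two diagonal entries have opposite signs: (2, 2). Count: 1.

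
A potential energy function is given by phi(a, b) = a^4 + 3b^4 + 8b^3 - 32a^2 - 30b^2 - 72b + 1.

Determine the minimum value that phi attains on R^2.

phi(a,b) separates as P(a) + Q(b) + 1, so its minimum is min P + min Q + 1.
P'(a) = 4a(a - 4)(a + 4) vanishes at a ∈ {-4, 0, 4}; Q'(b) = 12(b - 2)(b + 1)(b + 3) vanishes at b ∈ {-3, -1, 2}.
Local minima of P (where P''>0): P(-4)=-256, P(4)=-256. Local minima of Q: Q(-3)=-27, Q(2)=-152.
So the global minimum of phi is P(-4) + Q(2) + 1 = -256 − 152 + 1 = -407, attained at (-4, 2).

-407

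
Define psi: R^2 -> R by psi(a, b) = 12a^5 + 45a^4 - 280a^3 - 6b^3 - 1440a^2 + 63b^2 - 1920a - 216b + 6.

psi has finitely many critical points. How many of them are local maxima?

2

psi separates as a function of a plus a function of b, so ∇psi=0 decouples.
∂psi/∂a = 60(a - 4)(a + 1)(a + 2)(a + 4) = 0 at a ∈ {-4, -2, -1, 4}; ∂psi/∂b = -18(b - 4)(b - 3) = 0 at b ∈ {3, 4}.
The Hessian is diagonal: diag(psi_aa, psi_bb). Second derivatives: psi_aa(-4)=-2880, psi_aa(-2)=720, psi_aa(-1)=-900, psi_aa(4)=14400; psi_bb(3)=18, psi_bb(4)=-18.
Local maxima occur where both diagonal entries negative: (-4, 4), (-1, 4). Count: 2.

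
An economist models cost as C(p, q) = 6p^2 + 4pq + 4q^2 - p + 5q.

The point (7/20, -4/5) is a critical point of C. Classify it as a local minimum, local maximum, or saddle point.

The Hessian of C is constant: H = [[12, 4], [4, 8]].
det(H) = 12·8 − 4² = 80.
det(H) > 0 and tr(H) = 20 > 0, so H is positive definite and the point is a local minimum.

local minimum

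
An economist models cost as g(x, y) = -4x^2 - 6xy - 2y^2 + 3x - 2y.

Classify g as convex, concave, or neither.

g is quadratic, so its Hessian is the constant matrix H = [[-8, -6], [-6, -4]].
det(H) = -4, tr(H) = -12.
det(H) < 0, so H is indefinite: neither convex nor concave.

neither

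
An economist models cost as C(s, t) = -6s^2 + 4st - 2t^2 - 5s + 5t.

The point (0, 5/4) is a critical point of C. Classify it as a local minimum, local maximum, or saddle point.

local maximum

The Hessian of C is constant: H = [[-12, 4], [4, -4]].
det(H) = (-12)·(-4) − 4² = 32.
det(H) > 0 and tr(H) = -16 < 0, so H is negative definite and the point is a local maximum.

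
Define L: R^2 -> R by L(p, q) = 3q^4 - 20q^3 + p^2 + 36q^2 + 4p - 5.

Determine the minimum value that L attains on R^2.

L(p,q) separates as A(p) + B(q) − 5, so its minimum is min A + min B − 5.
A'(p) = 2p + 4 vanishes at p ∈ {-2}; B'(q) = 12q(q - 3)(q - 2) vanishes at q ∈ {0, 2, 3}.
Local minima of A (where A''>0): A(-2)=-4. Local minima of B: B(0)=0, B(3)=27.
So the global minimum of L is A(-2) + B(0) − 5 = -4 + 0 − 5 = -9, attained at (-2, 0).

-9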